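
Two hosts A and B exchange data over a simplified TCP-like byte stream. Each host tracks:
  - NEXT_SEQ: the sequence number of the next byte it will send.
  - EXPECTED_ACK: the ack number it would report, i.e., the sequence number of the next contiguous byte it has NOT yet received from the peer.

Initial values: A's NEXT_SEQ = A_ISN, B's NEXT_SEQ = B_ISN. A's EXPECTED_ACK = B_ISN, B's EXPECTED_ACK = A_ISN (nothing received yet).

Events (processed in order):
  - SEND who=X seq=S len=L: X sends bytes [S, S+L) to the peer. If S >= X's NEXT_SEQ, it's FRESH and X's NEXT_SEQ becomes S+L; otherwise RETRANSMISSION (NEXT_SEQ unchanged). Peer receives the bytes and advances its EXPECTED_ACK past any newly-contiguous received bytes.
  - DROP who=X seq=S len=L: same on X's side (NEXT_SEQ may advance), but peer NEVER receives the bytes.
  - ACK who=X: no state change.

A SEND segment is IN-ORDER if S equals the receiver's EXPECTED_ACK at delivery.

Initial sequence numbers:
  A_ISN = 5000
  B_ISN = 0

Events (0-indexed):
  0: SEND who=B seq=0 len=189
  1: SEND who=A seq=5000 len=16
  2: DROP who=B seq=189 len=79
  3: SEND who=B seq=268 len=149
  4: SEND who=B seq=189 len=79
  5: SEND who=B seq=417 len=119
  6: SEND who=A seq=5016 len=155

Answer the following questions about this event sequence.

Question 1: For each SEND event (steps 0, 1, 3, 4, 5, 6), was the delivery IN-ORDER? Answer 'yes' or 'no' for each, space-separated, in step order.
Step 0: SEND seq=0 -> in-order
Step 1: SEND seq=5000 -> in-order
Step 3: SEND seq=268 -> out-of-order
Step 4: SEND seq=189 -> in-order
Step 5: SEND seq=417 -> in-order
Step 6: SEND seq=5016 -> in-order

Answer: yes yes no yes yes yes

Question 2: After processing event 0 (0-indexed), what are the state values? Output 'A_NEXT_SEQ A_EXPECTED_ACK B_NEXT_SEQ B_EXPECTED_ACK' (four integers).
After event 0: A_seq=5000 A_ack=189 B_seq=189 B_ack=5000

5000 189 189 5000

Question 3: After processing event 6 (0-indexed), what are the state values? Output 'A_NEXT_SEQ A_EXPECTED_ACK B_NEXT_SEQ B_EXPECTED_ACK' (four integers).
After event 0: A_seq=5000 A_ack=189 B_seq=189 B_ack=5000
After event 1: A_seq=5016 A_ack=189 B_seq=189 B_ack=5016
After event 2: A_seq=5016 A_ack=189 B_seq=268 B_ack=5016
After event 3: A_seq=5016 A_ack=189 B_seq=417 B_ack=5016
After event 4: A_seq=5016 A_ack=417 B_seq=417 B_ack=5016
After event 5: A_seq=5016 A_ack=536 B_seq=536 B_ack=5016
After event 6: A_seq=5171 A_ack=536 B_seq=536 B_ack=5171

5171 536 536 5171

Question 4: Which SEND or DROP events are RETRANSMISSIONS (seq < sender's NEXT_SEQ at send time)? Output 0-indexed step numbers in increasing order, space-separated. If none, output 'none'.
Step 0: SEND seq=0 -> fresh
Step 1: SEND seq=5000 -> fresh
Step 2: DROP seq=189 -> fresh
Step 3: SEND seq=268 -> fresh
Step 4: SEND seq=189 -> retransmit
Step 5: SEND seq=417 -> fresh
Step 6: SEND seq=5016 -> fresh

Answer: 4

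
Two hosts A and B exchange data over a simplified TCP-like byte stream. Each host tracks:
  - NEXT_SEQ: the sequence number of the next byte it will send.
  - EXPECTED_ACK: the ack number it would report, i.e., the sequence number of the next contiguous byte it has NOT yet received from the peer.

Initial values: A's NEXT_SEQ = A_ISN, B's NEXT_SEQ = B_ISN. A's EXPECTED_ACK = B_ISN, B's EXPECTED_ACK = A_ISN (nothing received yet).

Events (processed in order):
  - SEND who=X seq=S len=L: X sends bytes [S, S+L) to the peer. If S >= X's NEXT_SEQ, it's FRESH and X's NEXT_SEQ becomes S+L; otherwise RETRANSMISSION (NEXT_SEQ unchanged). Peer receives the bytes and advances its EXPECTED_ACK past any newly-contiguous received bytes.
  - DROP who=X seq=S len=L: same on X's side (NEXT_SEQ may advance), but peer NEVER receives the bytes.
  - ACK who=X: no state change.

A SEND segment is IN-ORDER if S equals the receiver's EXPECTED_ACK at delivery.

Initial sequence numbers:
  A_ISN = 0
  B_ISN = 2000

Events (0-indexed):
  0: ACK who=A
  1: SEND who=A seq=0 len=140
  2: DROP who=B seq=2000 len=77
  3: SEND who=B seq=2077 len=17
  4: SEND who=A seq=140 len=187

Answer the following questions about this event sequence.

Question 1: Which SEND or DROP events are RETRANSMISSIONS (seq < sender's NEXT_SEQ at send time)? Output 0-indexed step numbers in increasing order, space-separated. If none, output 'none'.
Answer: none

Derivation:
Step 1: SEND seq=0 -> fresh
Step 2: DROP seq=2000 -> fresh
Step 3: SEND seq=2077 -> fresh
Step 4: SEND seq=140 -> fresh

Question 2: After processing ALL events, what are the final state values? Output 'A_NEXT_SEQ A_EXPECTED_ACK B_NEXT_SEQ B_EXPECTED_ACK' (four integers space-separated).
After event 0: A_seq=0 A_ack=2000 B_seq=2000 B_ack=0
After event 1: A_seq=140 A_ack=2000 B_seq=2000 B_ack=140
After event 2: A_seq=140 A_ack=2000 B_seq=2077 B_ack=140
After event 3: A_seq=140 A_ack=2000 B_seq=2094 B_ack=140
After event 4: A_seq=327 A_ack=2000 B_seq=2094 B_ack=327

Answer: 327 2000 2094 327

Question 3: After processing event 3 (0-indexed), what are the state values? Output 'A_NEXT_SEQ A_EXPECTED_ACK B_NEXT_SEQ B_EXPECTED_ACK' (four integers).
After event 0: A_seq=0 A_ack=2000 B_seq=2000 B_ack=0
After event 1: A_seq=140 A_ack=2000 B_seq=2000 B_ack=140
After event 2: A_seq=140 A_ack=2000 B_seq=2077 B_ack=140
After event 3: A_seq=140 A_ack=2000 B_seq=2094 B_ack=140

140 2000 2094 140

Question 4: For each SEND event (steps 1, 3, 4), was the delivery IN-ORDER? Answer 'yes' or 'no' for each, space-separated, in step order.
Step 1: SEND seq=0 -> in-order
Step 3: SEND seq=2077 -> out-of-order
Step 4: SEND seq=140 -> in-order

Answer: yes no yes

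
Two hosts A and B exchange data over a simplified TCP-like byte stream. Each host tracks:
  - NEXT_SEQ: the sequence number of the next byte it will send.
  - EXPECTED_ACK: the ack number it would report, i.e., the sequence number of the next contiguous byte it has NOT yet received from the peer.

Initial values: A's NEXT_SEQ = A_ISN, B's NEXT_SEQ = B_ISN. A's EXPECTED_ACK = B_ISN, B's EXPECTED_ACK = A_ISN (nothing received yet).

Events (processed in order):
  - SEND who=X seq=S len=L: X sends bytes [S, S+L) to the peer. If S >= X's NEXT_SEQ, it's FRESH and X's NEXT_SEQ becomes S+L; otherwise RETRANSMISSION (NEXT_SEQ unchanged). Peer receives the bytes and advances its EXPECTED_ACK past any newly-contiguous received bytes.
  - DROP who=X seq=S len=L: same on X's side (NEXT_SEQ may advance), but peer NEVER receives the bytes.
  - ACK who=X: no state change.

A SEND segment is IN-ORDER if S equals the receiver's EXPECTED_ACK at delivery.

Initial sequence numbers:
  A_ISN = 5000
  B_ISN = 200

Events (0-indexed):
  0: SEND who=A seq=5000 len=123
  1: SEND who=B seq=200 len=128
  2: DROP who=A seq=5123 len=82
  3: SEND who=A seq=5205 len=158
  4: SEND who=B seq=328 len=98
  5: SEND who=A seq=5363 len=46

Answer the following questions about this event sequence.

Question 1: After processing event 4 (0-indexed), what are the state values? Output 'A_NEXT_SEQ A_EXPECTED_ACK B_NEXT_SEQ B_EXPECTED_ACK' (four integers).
After event 0: A_seq=5123 A_ack=200 B_seq=200 B_ack=5123
After event 1: A_seq=5123 A_ack=328 B_seq=328 B_ack=5123
After event 2: A_seq=5205 A_ack=328 B_seq=328 B_ack=5123
After event 3: A_seq=5363 A_ack=328 B_seq=328 B_ack=5123
After event 4: A_seq=5363 A_ack=426 B_seq=426 B_ack=5123

5363 426 426 5123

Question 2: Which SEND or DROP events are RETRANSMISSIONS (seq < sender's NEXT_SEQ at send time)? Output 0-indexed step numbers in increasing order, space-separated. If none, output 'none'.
Answer: none

Derivation:
Step 0: SEND seq=5000 -> fresh
Step 1: SEND seq=200 -> fresh
Step 2: DROP seq=5123 -> fresh
Step 3: SEND seq=5205 -> fresh
Step 4: SEND seq=328 -> fresh
Step 5: SEND seq=5363 -> fresh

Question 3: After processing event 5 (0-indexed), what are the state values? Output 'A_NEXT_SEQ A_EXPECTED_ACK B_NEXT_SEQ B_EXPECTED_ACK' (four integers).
After event 0: A_seq=5123 A_ack=200 B_seq=200 B_ack=5123
After event 1: A_seq=5123 A_ack=328 B_seq=328 B_ack=5123
After event 2: A_seq=5205 A_ack=328 B_seq=328 B_ack=5123
After event 3: A_seq=5363 A_ack=328 B_seq=328 B_ack=5123
After event 4: A_seq=5363 A_ack=426 B_seq=426 B_ack=5123
After event 5: A_seq=5409 A_ack=426 B_seq=426 B_ack=5123

5409 426 426 5123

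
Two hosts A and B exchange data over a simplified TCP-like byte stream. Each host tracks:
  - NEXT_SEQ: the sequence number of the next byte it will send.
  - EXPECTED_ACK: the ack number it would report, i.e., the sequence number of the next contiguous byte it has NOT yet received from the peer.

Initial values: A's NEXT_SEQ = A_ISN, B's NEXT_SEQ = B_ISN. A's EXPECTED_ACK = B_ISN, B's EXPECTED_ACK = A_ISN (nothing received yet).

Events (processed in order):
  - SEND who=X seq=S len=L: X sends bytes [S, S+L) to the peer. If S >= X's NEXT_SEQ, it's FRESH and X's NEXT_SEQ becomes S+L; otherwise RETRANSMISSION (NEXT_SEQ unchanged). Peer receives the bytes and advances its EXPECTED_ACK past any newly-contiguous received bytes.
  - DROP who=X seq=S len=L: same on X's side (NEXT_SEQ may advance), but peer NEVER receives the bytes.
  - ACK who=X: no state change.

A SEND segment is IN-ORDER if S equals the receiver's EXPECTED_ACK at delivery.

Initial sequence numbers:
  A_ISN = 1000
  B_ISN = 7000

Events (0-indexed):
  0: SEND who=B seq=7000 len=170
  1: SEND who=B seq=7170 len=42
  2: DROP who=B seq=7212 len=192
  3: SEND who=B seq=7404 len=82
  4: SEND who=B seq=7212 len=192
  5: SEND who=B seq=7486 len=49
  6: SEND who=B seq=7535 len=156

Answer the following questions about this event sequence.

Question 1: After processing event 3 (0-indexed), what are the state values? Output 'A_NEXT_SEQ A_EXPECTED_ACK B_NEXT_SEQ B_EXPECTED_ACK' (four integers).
After event 0: A_seq=1000 A_ack=7170 B_seq=7170 B_ack=1000
After event 1: A_seq=1000 A_ack=7212 B_seq=7212 B_ack=1000
After event 2: A_seq=1000 A_ack=7212 B_seq=7404 B_ack=1000
After event 3: A_seq=1000 A_ack=7212 B_seq=7486 B_ack=1000

1000 7212 7486 1000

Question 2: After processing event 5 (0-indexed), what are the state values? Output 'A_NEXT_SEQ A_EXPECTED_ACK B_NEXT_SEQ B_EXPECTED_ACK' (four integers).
After event 0: A_seq=1000 A_ack=7170 B_seq=7170 B_ack=1000
After event 1: A_seq=1000 A_ack=7212 B_seq=7212 B_ack=1000
After event 2: A_seq=1000 A_ack=7212 B_seq=7404 B_ack=1000
After event 3: A_seq=1000 A_ack=7212 B_seq=7486 B_ack=1000
After event 4: A_seq=1000 A_ack=7486 B_seq=7486 B_ack=1000
After event 5: A_seq=1000 A_ack=7535 B_seq=7535 B_ack=1000

1000 7535 7535 1000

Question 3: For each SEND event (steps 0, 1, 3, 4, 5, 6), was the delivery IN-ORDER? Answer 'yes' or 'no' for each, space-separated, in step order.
Step 0: SEND seq=7000 -> in-order
Step 1: SEND seq=7170 -> in-order
Step 3: SEND seq=7404 -> out-of-order
Step 4: SEND seq=7212 -> in-order
Step 5: SEND seq=7486 -> in-order
Step 6: SEND seq=7535 -> in-order

Answer: yes yes no yes yes yes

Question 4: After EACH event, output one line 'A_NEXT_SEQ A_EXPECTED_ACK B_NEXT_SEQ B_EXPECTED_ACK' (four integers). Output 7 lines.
1000 7170 7170 1000
1000 7212 7212 1000
1000 7212 7404 1000
1000 7212 7486 1000
1000 7486 7486 1000
1000 7535 7535 1000
1000 7691 7691 1000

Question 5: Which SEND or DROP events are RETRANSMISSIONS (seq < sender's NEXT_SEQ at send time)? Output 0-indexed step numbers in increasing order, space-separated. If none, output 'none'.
Answer: 4

Derivation:
Step 0: SEND seq=7000 -> fresh
Step 1: SEND seq=7170 -> fresh
Step 2: DROP seq=7212 -> fresh
Step 3: SEND seq=7404 -> fresh
Step 4: SEND seq=7212 -> retransmit
Step 5: SEND seq=7486 -> fresh
Step 6: SEND seq=7535 -> fresh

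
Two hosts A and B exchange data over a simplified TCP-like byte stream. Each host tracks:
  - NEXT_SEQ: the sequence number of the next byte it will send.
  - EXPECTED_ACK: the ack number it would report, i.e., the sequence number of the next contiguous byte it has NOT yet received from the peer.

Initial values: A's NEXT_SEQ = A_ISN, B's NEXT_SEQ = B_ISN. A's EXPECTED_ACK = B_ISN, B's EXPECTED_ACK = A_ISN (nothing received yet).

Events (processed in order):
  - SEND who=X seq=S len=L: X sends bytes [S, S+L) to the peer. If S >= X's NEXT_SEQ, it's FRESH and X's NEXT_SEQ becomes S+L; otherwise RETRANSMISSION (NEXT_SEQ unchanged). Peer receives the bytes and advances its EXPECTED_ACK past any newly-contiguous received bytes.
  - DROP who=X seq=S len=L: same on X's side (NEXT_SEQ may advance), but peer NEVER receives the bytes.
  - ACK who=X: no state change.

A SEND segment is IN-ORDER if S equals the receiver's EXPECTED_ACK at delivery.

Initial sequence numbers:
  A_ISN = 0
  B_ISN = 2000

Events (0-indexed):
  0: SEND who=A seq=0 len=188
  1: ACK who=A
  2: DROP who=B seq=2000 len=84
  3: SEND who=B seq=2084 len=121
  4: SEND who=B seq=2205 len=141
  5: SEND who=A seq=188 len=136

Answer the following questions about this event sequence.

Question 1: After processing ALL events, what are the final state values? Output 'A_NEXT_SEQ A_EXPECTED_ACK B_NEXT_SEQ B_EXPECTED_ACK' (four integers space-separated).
Answer: 324 2000 2346 324

Derivation:
After event 0: A_seq=188 A_ack=2000 B_seq=2000 B_ack=188
After event 1: A_seq=188 A_ack=2000 B_seq=2000 B_ack=188
After event 2: A_seq=188 A_ack=2000 B_seq=2084 B_ack=188
After event 3: A_seq=188 A_ack=2000 B_seq=2205 B_ack=188
After event 4: A_seq=188 A_ack=2000 B_seq=2346 B_ack=188
After event 5: A_seq=324 A_ack=2000 B_seq=2346 B_ack=324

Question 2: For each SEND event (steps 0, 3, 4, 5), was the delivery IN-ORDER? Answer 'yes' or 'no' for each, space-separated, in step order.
Answer: yes no no yes

Derivation:
Step 0: SEND seq=0 -> in-order
Step 3: SEND seq=2084 -> out-of-order
Step 4: SEND seq=2205 -> out-of-order
Step 5: SEND seq=188 -> in-order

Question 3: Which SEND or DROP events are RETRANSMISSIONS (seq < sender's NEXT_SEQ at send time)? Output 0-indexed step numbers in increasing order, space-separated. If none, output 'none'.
Answer: none

Derivation:
Step 0: SEND seq=0 -> fresh
Step 2: DROP seq=2000 -> fresh
Step 3: SEND seq=2084 -> fresh
Step 4: SEND seq=2205 -> fresh
Step 5: SEND seq=188 -> fresh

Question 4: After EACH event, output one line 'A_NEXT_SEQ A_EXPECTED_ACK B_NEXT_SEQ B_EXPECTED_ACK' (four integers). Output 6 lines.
188 2000 2000 188
188 2000 2000 188
188 2000 2084 188
188 2000 2205 188
188 2000 2346 188
324 2000 2346 324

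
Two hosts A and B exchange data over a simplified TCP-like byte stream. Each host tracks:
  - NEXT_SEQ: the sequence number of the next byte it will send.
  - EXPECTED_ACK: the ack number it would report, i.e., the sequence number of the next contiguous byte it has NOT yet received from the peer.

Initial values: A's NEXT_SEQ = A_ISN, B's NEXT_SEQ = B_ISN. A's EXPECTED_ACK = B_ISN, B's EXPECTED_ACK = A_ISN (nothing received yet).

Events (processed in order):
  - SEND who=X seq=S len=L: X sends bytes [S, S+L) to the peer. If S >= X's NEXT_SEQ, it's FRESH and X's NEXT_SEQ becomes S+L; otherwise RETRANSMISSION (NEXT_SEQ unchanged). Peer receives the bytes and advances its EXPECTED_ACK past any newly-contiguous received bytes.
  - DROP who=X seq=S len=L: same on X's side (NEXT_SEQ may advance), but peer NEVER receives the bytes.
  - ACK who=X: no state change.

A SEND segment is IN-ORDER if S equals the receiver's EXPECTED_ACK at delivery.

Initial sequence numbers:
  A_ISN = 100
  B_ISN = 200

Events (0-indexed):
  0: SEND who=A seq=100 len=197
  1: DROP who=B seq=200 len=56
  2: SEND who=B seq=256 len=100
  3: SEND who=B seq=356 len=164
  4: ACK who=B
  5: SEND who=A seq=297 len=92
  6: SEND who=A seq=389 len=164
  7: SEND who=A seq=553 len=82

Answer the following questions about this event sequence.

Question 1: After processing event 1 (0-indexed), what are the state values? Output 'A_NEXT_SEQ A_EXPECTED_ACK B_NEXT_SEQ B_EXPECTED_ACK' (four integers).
After event 0: A_seq=297 A_ack=200 B_seq=200 B_ack=297
After event 1: A_seq=297 A_ack=200 B_seq=256 B_ack=297

297 200 256 297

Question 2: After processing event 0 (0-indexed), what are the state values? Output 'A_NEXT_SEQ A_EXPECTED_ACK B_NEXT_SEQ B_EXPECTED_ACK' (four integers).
After event 0: A_seq=297 A_ack=200 B_seq=200 B_ack=297

297 200 200 297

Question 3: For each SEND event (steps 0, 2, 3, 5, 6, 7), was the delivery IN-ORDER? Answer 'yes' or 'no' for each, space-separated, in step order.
Answer: yes no no yes yes yes

Derivation:
Step 0: SEND seq=100 -> in-order
Step 2: SEND seq=256 -> out-of-order
Step 3: SEND seq=356 -> out-of-order
Step 5: SEND seq=297 -> in-order
Step 6: SEND seq=389 -> in-order
Step 7: SEND seq=553 -> in-order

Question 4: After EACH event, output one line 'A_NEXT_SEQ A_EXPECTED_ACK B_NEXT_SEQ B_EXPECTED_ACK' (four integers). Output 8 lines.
297 200 200 297
297 200 256 297
297 200 356 297
297 200 520 297
297 200 520 297
389 200 520 389
553 200 520 553
635 200 520 635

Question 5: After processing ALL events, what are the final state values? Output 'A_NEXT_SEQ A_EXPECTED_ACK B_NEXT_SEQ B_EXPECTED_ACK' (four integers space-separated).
Answer: 635 200 520 635

Derivation:
After event 0: A_seq=297 A_ack=200 B_seq=200 B_ack=297
After event 1: A_seq=297 A_ack=200 B_seq=256 B_ack=297
After event 2: A_seq=297 A_ack=200 B_seq=356 B_ack=297
After event 3: A_seq=297 A_ack=200 B_seq=520 B_ack=297
After event 4: A_seq=297 A_ack=200 B_seq=520 B_ack=297
After event 5: A_seq=389 A_ack=200 B_seq=520 B_ack=389
After event 6: A_seq=553 A_ack=200 B_seq=520 B_ack=553
After event 7: A_seq=635 A_ack=200 B_seq=520 B_ack=635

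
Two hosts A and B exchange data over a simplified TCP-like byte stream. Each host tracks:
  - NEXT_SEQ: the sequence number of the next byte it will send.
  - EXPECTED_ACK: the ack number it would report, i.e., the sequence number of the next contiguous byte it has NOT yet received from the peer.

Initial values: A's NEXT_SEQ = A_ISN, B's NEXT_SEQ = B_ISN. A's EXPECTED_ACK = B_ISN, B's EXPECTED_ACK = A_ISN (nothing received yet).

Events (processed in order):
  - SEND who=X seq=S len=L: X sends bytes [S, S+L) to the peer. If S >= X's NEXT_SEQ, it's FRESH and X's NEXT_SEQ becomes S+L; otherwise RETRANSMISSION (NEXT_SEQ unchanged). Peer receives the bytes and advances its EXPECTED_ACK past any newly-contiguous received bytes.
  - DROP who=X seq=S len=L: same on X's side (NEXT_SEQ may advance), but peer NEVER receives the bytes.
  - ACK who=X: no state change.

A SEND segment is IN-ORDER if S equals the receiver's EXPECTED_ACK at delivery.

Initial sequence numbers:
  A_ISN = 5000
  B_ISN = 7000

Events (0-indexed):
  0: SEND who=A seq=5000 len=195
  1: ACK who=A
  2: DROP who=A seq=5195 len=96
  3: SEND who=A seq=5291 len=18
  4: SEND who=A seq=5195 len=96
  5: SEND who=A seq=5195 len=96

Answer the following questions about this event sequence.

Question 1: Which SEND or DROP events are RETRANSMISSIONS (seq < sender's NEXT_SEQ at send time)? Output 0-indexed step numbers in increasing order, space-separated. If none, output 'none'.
Step 0: SEND seq=5000 -> fresh
Step 2: DROP seq=5195 -> fresh
Step 3: SEND seq=5291 -> fresh
Step 4: SEND seq=5195 -> retransmit
Step 5: SEND seq=5195 -> retransmit

Answer: 4 5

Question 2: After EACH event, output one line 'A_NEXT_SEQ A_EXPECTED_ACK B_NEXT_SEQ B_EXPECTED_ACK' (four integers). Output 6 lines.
5195 7000 7000 5195
5195 7000 7000 5195
5291 7000 7000 5195
5309 7000 7000 5195
5309 7000 7000 5309
5309 7000 7000 5309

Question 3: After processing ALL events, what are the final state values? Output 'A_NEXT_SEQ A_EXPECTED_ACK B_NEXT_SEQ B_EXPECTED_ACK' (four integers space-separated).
After event 0: A_seq=5195 A_ack=7000 B_seq=7000 B_ack=5195
After event 1: A_seq=5195 A_ack=7000 B_seq=7000 B_ack=5195
After event 2: A_seq=5291 A_ack=7000 B_seq=7000 B_ack=5195
After event 3: A_seq=5309 A_ack=7000 B_seq=7000 B_ack=5195
After event 4: A_seq=5309 A_ack=7000 B_seq=7000 B_ack=5309
After event 5: A_seq=5309 A_ack=7000 B_seq=7000 B_ack=5309

Answer: 5309 7000 7000 5309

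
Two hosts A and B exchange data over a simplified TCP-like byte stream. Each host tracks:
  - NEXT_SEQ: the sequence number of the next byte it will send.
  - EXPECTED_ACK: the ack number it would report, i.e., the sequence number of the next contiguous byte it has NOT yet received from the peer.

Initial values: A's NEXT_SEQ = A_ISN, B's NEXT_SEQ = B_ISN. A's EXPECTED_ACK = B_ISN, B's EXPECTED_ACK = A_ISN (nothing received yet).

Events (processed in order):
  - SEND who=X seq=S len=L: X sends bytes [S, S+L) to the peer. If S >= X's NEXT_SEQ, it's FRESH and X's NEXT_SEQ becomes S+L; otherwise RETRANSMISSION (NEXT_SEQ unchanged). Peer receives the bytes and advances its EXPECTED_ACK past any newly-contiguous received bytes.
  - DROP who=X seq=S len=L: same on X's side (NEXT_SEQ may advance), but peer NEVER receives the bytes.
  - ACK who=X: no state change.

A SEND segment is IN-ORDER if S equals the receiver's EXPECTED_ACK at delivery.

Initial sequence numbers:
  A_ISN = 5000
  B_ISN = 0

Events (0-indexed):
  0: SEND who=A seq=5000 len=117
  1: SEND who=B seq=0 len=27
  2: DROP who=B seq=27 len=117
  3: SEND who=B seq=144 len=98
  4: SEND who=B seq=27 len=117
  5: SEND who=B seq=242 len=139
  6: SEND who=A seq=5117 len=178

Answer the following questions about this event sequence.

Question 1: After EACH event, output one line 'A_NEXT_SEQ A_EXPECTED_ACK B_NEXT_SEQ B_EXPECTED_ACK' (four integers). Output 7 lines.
5117 0 0 5117
5117 27 27 5117
5117 27 144 5117
5117 27 242 5117
5117 242 242 5117
5117 381 381 5117
5295 381 381 5295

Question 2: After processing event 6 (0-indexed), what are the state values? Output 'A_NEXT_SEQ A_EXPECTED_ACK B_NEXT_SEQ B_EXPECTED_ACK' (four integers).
After event 0: A_seq=5117 A_ack=0 B_seq=0 B_ack=5117
After event 1: A_seq=5117 A_ack=27 B_seq=27 B_ack=5117
After event 2: A_seq=5117 A_ack=27 B_seq=144 B_ack=5117
After event 3: A_seq=5117 A_ack=27 B_seq=242 B_ack=5117
After event 4: A_seq=5117 A_ack=242 B_seq=242 B_ack=5117
After event 5: A_seq=5117 A_ack=381 B_seq=381 B_ack=5117
After event 6: A_seq=5295 A_ack=381 B_seq=381 B_ack=5295

5295 381 381 5295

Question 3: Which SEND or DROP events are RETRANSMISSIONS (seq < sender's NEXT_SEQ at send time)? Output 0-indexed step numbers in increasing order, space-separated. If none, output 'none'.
Step 0: SEND seq=5000 -> fresh
Step 1: SEND seq=0 -> fresh
Step 2: DROP seq=27 -> fresh
Step 3: SEND seq=144 -> fresh
Step 4: SEND seq=27 -> retransmit
Step 5: SEND seq=242 -> fresh
Step 6: SEND seq=5117 -> fresh

Answer: 4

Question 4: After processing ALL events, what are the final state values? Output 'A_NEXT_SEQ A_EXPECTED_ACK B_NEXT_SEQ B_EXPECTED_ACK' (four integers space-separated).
Answer: 5295 381 381 5295

Derivation:
After event 0: A_seq=5117 A_ack=0 B_seq=0 B_ack=5117
After event 1: A_seq=5117 A_ack=27 B_seq=27 B_ack=5117
After event 2: A_seq=5117 A_ack=27 B_seq=144 B_ack=5117
After event 3: A_seq=5117 A_ack=27 B_seq=242 B_ack=5117
After event 4: A_seq=5117 A_ack=242 B_seq=242 B_ack=5117
After event 5: A_seq=5117 A_ack=381 B_seq=381 B_ack=5117
After event 6: A_seq=5295 A_ack=381 B_seq=381 B_ack=5295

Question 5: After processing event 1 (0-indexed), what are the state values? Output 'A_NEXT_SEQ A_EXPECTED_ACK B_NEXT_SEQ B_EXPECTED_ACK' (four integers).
After event 0: A_seq=5117 A_ack=0 B_seq=0 B_ack=5117
After event 1: A_seq=5117 A_ack=27 B_seq=27 B_ack=5117

5117 27 27 5117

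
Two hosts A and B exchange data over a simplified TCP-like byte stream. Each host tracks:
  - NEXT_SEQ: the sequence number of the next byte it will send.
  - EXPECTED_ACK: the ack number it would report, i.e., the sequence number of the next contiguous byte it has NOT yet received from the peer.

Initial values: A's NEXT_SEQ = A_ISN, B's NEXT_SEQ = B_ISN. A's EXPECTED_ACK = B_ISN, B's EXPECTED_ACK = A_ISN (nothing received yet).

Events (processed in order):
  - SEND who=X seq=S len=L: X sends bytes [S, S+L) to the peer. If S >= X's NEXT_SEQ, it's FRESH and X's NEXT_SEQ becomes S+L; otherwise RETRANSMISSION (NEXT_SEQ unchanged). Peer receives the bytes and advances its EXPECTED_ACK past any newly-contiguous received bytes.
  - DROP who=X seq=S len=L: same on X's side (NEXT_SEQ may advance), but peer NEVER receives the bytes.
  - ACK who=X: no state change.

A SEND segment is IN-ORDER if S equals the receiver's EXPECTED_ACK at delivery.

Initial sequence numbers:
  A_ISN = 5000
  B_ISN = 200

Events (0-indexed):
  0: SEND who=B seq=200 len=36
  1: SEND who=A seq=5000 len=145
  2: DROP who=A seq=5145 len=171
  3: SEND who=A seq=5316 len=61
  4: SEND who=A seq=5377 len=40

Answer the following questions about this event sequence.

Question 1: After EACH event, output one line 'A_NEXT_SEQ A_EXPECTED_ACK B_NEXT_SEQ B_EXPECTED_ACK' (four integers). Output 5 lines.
5000 236 236 5000
5145 236 236 5145
5316 236 236 5145
5377 236 236 5145
5417 236 236 5145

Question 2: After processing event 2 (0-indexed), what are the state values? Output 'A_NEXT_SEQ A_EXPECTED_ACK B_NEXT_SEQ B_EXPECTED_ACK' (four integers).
After event 0: A_seq=5000 A_ack=236 B_seq=236 B_ack=5000
After event 1: A_seq=5145 A_ack=236 B_seq=236 B_ack=5145
After event 2: A_seq=5316 A_ack=236 B_seq=236 B_ack=5145

5316 236 236 5145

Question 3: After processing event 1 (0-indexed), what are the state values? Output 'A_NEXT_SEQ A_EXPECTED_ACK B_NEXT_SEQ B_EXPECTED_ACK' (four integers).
After event 0: A_seq=5000 A_ack=236 B_seq=236 B_ack=5000
After event 1: A_seq=5145 A_ack=236 B_seq=236 B_ack=5145

5145 236 236 5145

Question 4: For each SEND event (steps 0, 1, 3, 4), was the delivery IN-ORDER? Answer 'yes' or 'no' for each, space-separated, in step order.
Answer: yes yes no no

Derivation:
Step 0: SEND seq=200 -> in-order
Step 1: SEND seq=5000 -> in-order
Step 3: SEND seq=5316 -> out-of-order
Step 4: SEND seq=5377 -> out-of-order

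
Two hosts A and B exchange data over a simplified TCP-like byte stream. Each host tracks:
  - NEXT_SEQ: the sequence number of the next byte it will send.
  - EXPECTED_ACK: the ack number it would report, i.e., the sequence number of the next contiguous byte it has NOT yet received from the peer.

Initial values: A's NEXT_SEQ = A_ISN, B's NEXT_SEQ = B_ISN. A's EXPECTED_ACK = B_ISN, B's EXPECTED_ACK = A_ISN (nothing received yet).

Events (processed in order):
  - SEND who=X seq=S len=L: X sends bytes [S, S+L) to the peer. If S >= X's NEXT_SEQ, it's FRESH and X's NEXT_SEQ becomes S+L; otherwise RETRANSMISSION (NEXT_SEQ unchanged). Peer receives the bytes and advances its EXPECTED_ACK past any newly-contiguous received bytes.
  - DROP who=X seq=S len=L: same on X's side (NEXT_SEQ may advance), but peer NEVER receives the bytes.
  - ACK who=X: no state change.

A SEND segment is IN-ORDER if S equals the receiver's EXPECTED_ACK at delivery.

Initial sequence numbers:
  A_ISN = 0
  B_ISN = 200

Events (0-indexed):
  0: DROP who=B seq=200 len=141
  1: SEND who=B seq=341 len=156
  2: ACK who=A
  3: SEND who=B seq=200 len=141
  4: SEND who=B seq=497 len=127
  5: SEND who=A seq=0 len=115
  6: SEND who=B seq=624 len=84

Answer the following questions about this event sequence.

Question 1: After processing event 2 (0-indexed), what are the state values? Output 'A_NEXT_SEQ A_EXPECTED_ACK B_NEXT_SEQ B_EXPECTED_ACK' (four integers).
After event 0: A_seq=0 A_ack=200 B_seq=341 B_ack=0
After event 1: A_seq=0 A_ack=200 B_seq=497 B_ack=0
After event 2: A_seq=0 A_ack=200 B_seq=497 B_ack=0

0 200 497 0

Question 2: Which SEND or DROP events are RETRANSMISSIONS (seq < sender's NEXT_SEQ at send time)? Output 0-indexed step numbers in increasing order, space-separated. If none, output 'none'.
Step 0: DROP seq=200 -> fresh
Step 1: SEND seq=341 -> fresh
Step 3: SEND seq=200 -> retransmit
Step 4: SEND seq=497 -> fresh
Step 5: SEND seq=0 -> fresh
Step 6: SEND seq=624 -> fresh

Answer: 3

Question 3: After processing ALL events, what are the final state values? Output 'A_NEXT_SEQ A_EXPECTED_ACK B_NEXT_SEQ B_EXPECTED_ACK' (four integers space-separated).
Answer: 115 708 708 115

Derivation:
After event 0: A_seq=0 A_ack=200 B_seq=341 B_ack=0
After event 1: A_seq=0 A_ack=200 B_seq=497 B_ack=0
After event 2: A_seq=0 A_ack=200 B_seq=497 B_ack=0
After event 3: A_seq=0 A_ack=497 B_seq=497 B_ack=0
After event 4: A_seq=0 A_ack=624 B_seq=624 B_ack=0
After event 5: A_seq=115 A_ack=624 B_seq=624 B_ack=115
After event 6: A_seq=115 A_ack=708 B_seq=708 B_ack=115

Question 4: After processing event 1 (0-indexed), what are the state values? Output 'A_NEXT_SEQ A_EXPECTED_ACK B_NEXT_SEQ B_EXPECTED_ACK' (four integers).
After event 0: A_seq=0 A_ack=200 B_seq=341 B_ack=0
After event 1: A_seq=0 A_ack=200 B_seq=497 B_ack=0

0 200 497 0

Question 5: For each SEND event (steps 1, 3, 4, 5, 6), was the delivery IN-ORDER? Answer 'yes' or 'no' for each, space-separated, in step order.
Answer: no yes yes yes yes

Derivation:
Step 1: SEND seq=341 -> out-of-order
Step 3: SEND seq=200 -> in-order
Step 4: SEND seq=497 -> in-order
Step 5: SEND seq=0 -> in-order
Step 6: SEND seq=624 -> in-order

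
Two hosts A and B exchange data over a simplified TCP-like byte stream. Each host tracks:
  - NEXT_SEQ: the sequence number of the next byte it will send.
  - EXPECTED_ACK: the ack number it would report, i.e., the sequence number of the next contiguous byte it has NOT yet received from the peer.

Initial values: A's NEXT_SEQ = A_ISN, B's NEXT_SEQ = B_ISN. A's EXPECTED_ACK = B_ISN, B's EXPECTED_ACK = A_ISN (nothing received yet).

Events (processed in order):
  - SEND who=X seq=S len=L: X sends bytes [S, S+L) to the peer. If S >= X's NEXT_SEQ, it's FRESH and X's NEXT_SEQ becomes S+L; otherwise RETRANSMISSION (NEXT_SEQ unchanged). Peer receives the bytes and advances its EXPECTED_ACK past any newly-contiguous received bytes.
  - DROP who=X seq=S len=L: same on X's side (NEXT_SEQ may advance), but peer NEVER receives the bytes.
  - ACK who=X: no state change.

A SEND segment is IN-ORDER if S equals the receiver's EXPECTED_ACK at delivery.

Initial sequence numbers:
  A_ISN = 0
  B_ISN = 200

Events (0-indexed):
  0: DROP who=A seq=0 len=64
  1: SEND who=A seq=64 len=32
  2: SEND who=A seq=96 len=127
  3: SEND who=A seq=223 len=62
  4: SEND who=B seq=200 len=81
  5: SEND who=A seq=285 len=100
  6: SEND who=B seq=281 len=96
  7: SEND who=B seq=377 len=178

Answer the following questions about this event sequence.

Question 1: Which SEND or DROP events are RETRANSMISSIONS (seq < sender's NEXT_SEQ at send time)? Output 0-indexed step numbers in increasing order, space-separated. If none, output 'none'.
Answer: none

Derivation:
Step 0: DROP seq=0 -> fresh
Step 1: SEND seq=64 -> fresh
Step 2: SEND seq=96 -> fresh
Step 3: SEND seq=223 -> fresh
Step 4: SEND seq=200 -> fresh
Step 5: SEND seq=285 -> fresh
Step 6: SEND seq=281 -> fresh
Step 7: SEND seq=377 -> fresh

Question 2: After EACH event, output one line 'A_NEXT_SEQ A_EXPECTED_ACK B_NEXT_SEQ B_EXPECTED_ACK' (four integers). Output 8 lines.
64 200 200 0
96 200 200 0
223 200 200 0
285 200 200 0
285 281 281 0
385 281 281 0
385 377 377 0
385 555 555 0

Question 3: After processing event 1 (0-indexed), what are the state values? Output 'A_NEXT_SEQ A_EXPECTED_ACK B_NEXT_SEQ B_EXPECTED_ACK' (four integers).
After event 0: A_seq=64 A_ack=200 B_seq=200 B_ack=0
After event 1: A_seq=96 A_ack=200 B_seq=200 B_ack=0

96 200 200 0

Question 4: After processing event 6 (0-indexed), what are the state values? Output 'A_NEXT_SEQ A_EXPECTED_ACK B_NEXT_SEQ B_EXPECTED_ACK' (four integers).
After event 0: A_seq=64 A_ack=200 B_seq=200 B_ack=0
After event 1: A_seq=96 A_ack=200 B_seq=200 B_ack=0
After event 2: A_seq=223 A_ack=200 B_seq=200 B_ack=0
After event 3: A_seq=285 A_ack=200 B_seq=200 B_ack=0
After event 4: A_seq=285 A_ack=281 B_seq=281 B_ack=0
After event 5: A_seq=385 A_ack=281 B_seq=281 B_ack=0
After event 6: A_seq=385 A_ack=377 B_seq=377 B_ack=0

385 377 377 0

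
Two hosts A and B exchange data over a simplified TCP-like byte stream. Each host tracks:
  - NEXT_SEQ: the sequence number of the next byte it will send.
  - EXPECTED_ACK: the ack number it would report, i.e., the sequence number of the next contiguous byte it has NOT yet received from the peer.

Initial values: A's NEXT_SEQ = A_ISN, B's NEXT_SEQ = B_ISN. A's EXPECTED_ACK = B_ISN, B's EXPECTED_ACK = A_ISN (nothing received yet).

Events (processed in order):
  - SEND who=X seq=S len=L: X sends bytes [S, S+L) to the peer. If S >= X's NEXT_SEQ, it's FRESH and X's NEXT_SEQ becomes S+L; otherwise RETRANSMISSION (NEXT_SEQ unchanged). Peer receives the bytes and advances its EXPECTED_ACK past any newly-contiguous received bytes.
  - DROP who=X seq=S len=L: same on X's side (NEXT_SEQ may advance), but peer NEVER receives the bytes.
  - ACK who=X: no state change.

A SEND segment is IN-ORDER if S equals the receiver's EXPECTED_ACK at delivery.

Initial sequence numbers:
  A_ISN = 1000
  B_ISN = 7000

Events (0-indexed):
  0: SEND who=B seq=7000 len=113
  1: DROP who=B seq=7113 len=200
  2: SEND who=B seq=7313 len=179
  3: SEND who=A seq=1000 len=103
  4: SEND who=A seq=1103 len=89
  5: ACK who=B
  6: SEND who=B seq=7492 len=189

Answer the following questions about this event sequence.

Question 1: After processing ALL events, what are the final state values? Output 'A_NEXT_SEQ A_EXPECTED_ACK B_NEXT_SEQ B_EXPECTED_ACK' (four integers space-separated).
After event 0: A_seq=1000 A_ack=7113 B_seq=7113 B_ack=1000
After event 1: A_seq=1000 A_ack=7113 B_seq=7313 B_ack=1000
After event 2: A_seq=1000 A_ack=7113 B_seq=7492 B_ack=1000
After event 3: A_seq=1103 A_ack=7113 B_seq=7492 B_ack=1103
After event 4: A_seq=1192 A_ack=7113 B_seq=7492 B_ack=1192
After event 5: A_seq=1192 A_ack=7113 B_seq=7492 B_ack=1192
After event 6: A_seq=1192 A_ack=7113 B_seq=7681 B_ack=1192

Answer: 1192 7113 7681 1192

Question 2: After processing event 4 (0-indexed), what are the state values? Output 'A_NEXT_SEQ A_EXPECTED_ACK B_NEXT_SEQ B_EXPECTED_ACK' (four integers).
After event 0: A_seq=1000 A_ack=7113 B_seq=7113 B_ack=1000
After event 1: A_seq=1000 A_ack=7113 B_seq=7313 B_ack=1000
After event 2: A_seq=1000 A_ack=7113 B_seq=7492 B_ack=1000
After event 3: A_seq=1103 A_ack=7113 B_seq=7492 B_ack=1103
After event 4: A_seq=1192 A_ack=7113 B_seq=7492 B_ack=1192

1192 7113 7492 1192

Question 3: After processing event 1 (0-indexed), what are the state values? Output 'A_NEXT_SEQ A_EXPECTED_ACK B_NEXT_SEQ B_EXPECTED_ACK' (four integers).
After event 0: A_seq=1000 A_ack=7113 B_seq=7113 B_ack=1000
After event 1: A_seq=1000 A_ack=7113 B_seq=7313 B_ack=1000

1000 7113 7313 1000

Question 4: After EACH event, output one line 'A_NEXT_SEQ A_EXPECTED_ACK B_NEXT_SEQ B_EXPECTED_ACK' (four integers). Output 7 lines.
1000 7113 7113 1000
1000 7113 7313 1000
1000 7113 7492 1000
1103 7113 7492 1103
1192 7113 7492 1192
1192 7113 7492 1192
1192 7113 7681 1192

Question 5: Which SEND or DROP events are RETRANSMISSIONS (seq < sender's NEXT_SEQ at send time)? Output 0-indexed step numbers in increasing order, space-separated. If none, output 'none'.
Answer: none

Derivation:
Step 0: SEND seq=7000 -> fresh
Step 1: DROP seq=7113 -> fresh
Step 2: SEND seq=7313 -> fresh
Step 3: SEND seq=1000 -> fresh
Step 4: SEND seq=1103 -> fresh
Step 6: SEND seq=7492 -> fresh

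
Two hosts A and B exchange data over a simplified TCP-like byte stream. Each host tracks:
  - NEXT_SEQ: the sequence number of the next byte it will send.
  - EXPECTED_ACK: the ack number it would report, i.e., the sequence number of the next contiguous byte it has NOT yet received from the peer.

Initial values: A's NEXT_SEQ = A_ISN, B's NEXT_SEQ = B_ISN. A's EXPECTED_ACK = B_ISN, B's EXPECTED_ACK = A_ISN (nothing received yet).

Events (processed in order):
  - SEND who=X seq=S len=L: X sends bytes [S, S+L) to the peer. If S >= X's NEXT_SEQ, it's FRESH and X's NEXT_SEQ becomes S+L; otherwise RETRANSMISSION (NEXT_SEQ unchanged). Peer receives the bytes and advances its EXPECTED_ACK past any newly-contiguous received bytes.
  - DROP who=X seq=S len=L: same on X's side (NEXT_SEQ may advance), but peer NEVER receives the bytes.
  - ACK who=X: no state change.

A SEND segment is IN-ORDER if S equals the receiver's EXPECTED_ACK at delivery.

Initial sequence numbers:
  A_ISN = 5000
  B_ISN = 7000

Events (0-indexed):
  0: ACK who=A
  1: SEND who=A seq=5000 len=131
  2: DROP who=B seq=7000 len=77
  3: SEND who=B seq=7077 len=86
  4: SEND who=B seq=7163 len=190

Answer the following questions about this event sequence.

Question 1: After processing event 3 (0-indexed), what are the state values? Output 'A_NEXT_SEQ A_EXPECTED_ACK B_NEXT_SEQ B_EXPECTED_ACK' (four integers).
After event 0: A_seq=5000 A_ack=7000 B_seq=7000 B_ack=5000
After event 1: A_seq=5131 A_ack=7000 B_seq=7000 B_ack=5131
After event 2: A_seq=5131 A_ack=7000 B_seq=7077 B_ack=5131
After event 3: A_seq=5131 A_ack=7000 B_seq=7163 B_ack=5131

5131 7000 7163 5131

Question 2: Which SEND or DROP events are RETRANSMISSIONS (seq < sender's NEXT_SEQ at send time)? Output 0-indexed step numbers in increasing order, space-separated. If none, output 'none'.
Answer: none

Derivation:
Step 1: SEND seq=5000 -> fresh
Step 2: DROP seq=7000 -> fresh
Step 3: SEND seq=7077 -> fresh
Step 4: SEND seq=7163 -> fresh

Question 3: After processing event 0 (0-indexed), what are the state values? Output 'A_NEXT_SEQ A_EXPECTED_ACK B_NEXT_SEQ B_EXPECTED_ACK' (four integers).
After event 0: A_seq=5000 A_ack=7000 B_seq=7000 B_ack=5000

5000 7000 7000 5000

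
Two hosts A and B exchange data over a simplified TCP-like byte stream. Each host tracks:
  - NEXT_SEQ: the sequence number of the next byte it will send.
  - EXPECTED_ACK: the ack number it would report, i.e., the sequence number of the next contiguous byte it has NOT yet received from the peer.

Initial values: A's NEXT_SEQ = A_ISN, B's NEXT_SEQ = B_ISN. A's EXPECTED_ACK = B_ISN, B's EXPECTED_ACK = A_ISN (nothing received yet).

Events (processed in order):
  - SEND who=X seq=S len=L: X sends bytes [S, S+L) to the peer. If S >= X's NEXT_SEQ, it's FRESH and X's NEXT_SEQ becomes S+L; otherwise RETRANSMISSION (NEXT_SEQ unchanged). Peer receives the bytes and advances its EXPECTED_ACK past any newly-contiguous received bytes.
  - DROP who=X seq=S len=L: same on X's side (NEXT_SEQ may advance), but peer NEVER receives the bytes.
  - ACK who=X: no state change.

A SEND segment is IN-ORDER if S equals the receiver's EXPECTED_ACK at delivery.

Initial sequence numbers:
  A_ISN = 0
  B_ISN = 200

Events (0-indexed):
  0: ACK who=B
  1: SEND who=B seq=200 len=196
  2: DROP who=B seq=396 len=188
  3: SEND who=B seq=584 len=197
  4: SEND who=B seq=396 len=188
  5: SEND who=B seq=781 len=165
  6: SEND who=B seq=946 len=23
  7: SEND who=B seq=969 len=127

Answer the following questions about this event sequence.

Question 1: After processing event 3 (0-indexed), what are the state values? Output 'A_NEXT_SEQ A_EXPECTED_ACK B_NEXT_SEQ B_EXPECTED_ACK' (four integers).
After event 0: A_seq=0 A_ack=200 B_seq=200 B_ack=0
After event 1: A_seq=0 A_ack=396 B_seq=396 B_ack=0
After event 2: A_seq=0 A_ack=396 B_seq=584 B_ack=0
After event 3: A_seq=0 A_ack=396 B_seq=781 B_ack=0

0 396 781 0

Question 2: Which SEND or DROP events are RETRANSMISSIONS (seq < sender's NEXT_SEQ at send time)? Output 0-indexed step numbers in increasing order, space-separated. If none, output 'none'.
Answer: 4

Derivation:
Step 1: SEND seq=200 -> fresh
Step 2: DROP seq=396 -> fresh
Step 3: SEND seq=584 -> fresh
Step 4: SEND seq=396 -> retransmit
Step 5: SEND seq=781 -> fresh
Step 6: SEND seq=946 -> fresh
Step 7: SEND seq=969 -> fresh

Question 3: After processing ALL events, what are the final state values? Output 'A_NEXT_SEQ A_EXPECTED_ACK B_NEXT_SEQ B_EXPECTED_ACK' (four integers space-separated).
Answer: 0 1096 1096 0

Derivation:
After event 0: A_seq=0 A_ack=200 B_seq=200 B_ack=0
After event 1: A_seq=0 A_ack=396 B_seq=396 B_ack=0
After event 2: A_seq=0 A_ack=396 B_seq=584 B_ack=0
After event 3: A_seq=0 A_ack=396 B_seq=781 B_ack=0
After event 4: A_seq=0 A_ack=781 B_seq=781 B_ack=0
After event 5: A_seq=0 A_ack=946 B_seq=946 B_ack=0
After event 6: A_seq=0 A_ack=969 B_seq=969 B_ack=0
After event 7: A_seq=0 A_ack=1096 B_seq=1096 B_ack=0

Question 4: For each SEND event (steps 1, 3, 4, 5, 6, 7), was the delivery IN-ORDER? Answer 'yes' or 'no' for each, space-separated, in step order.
Step 1: SEND seq=200 -> in-order
Step 3: SEND seq=584 -> out-of-order
Step 4: SEND seq=396 -> in-order
Step 5: SEND seq=781 -> in-order
Step 6: SEND seq=946 -> in-order
Step 7: SEND seq=969 -> in-order

Answer: yes no yes yes yes yes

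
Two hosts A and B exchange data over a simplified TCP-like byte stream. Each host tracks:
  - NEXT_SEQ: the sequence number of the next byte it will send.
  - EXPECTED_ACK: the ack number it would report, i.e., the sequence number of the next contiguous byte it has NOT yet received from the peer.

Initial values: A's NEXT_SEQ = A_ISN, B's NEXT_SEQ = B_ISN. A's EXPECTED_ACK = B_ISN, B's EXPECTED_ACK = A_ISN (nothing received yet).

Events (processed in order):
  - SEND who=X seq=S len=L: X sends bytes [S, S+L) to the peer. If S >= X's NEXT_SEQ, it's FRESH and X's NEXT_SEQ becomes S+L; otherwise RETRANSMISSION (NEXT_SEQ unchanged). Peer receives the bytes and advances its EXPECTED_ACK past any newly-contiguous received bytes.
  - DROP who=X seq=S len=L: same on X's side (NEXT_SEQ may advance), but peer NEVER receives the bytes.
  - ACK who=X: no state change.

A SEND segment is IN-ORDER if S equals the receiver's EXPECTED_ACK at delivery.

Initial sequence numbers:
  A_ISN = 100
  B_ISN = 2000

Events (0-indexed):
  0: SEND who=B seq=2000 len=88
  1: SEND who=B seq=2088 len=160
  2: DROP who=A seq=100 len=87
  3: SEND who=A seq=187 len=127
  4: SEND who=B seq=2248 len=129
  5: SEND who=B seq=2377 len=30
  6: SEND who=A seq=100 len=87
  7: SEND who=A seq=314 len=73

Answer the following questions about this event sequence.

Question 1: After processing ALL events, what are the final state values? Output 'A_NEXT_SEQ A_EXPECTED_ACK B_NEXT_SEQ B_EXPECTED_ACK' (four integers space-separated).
After event 0: A_seq=100 A_ack=2088 B_seq=2088 B_ack=100
After event 1: A_seq=100 A_ack=2248 B_seq=2248 B_ack=100
After event 2: A_seq=187 A_ack=2248 B_seq=2248 B_ack=100
After event 3: A_seq=314 A_ack=2248 B_seq=2248 B_ack=100
After event 4: A_seq=314 A_ack=2377 B_seq=2377 B_ack=100
After event 5: A_seq=314 A_ack=2407 B_seq=2407 B_ack=100
After event 6: A_seq=314 A_ack=2407 B_seq=2407 B_ack=314
After event 7: A_seq=387 A_ack=2407 B_seq=2407 B_ack=387

Answer: 387 2407 2407 387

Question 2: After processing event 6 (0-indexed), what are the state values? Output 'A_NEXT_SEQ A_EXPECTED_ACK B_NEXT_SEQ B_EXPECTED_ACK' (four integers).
After event 0: A_seq=100 A_ack=2088 B_seq=2088 B_ack=100
After event 1: A_seq=100 A_ack=2248 B_seq=2248 B_ack=100
After event 2: A_seq=187 A_ack=2248 B_seq=2248 B_ack=100
After event 3: A_seq=314 A_ack=2248 B_seq=2248 B_ack=100
After event 4: A_seq=314 A_ack=2377 B_seq=2377 B_ack=100
After event 5: A_seq=314 A_ack=2407 B_seq=2407 B_ack=100
After event 6: A_seq=314 A_ack=2407 B_seq=2407 B_ack=314

314 2407 2407 314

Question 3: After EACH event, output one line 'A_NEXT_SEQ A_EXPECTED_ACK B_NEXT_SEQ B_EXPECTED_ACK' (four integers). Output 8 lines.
100 2088 2088 100
100 2248 2248 100
187 2248 2248 100
314 2248 2248 100
314 2377 2377 100
314 2407 2407 100
314 2407 2407 314
387 2407 2407 387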